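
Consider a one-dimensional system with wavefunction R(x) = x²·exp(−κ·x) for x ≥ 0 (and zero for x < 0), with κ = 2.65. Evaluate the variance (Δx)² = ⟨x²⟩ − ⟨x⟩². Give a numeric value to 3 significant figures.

Compute ⟨x⟩ and ⟨x²⟩ separately, then (Δx)² = ⟨x²⟩ − ⟨x⟩².
Every integrand reduces to terms xʲ·e^(−2κx) on [0, ∞); use ∫₀^∞ xʲ·e^(−2κx) dx = j!/(2κ)^(j+1).
Normalization: ∫|R|² dx = 0.0057389.
⟨x⟩ = 0.94340 and ⟨x²⟩ = 1.0680.
(Δx)² = 1.0680 − (0.94340)² = 0.17800.

0.178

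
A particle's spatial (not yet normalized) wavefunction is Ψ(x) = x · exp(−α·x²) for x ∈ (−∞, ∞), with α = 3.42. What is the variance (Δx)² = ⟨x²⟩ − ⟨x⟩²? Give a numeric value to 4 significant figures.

Compute ⟨x⟩ and ⟨x²⟩ separately, then (Δx)² = ⟨x²⟩ − ⟨x⟩².
Expand each integrand as polynomial × e^(−2αx²) and use ∫x^(2j)·e^(−2αx²) dx = (2j−1)!!/(4α)^j · √(π/(2α)), odd powers → 0; here √(π/(2α)) = 0.67771.
Normalization: ∫|Ψ|² dx = 0.049541.
⟨x⟩ = 0.0000 and ⟨x²⟩ = 0.21930.
(Δx)² = 0.21930 − (0.0000)² = 0.21930.

0.2193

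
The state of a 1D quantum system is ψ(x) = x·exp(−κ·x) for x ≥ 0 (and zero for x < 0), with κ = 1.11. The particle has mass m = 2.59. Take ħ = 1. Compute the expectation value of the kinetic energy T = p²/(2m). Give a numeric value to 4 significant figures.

T = −(ħ²/2m) d²/dx², so ⟨T⟩ = −(ħ²/2m) ∫ ψ*·ψ'' dx / ∫|ψ|² dx; with m = 2.59.
Differentiate x·exp(−κ·x) with the product rule; every integrand then reduces to terms xʲ·e^(−2κx) on [0, ∞), with ∫₀^∞ xʲ·e^(−2κx) dx = j!/(2κ)^(j+1).
State is unnormalized: ∫|ψ|² dx = 0.18280, and ∫ψ*·(−ħ²/2m · ψ'') dx = 0.043480, so ⟨T⟩ = 0.043480 / 0.18280.
⟨T⟩ = 0.23786.

0.2379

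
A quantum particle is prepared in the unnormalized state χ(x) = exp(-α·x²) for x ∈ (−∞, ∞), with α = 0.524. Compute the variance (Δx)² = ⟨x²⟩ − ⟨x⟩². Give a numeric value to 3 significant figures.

0.477

Compute ⟨x⟩ and ⟨x²⟩ separately, then (Δx)² = ⟨x²⟩ − ⟨x⟩².
Gaussian moments: ∫x^(2j)·e^(−2αx²) dx = (2j−1)!!/(4α)^j · √(π/(2α)), odd powers integrate to 0; here √(π/(2α)) = 1.7314.
Normalization: ∫|χ|² dx = 1.7314.
⟨x⟩ = 0.0000 and ⟨x²⟩ = 0.47710.
(Δx)² = 0.47710 − (0.0000)² = 0.47710.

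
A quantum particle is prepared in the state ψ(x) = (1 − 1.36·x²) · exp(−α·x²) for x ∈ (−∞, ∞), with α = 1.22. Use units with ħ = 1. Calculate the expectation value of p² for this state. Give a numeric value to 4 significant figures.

3.794

p² ψ = −ħ² d²ψ/dx²; ⟨p²⟩ = −ħ² ∫ ψ*·ψ'' dx / ∫|ψ|² dx.
Expand each integrand as polynomial × e^(−2αx²) and use ∫x^(2j)·e^(−2αx²) dx = (2j−1)!!/(4α)^j · √(π/(2α)), odd powers → 0; here √(π/(2α)) = 1.1347. Differentiate with the product rule, d/dx e^(−αx²) = −2αx·e^(−αx²).
State is unnormalized: ∫|ψ|² dx = 0.76663, and ∫ψ*·(−ħ² ψ'') dx = 2.9085, so ⟨p²⟩ = 2.9085 / 0.76663.
⟨p²⟩ = 3.7939.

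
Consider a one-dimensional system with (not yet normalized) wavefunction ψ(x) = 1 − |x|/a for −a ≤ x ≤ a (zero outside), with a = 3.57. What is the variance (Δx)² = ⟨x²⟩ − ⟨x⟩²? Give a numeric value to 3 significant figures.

Compute ⟨x⟩ and ⟨x²⟩ separately, then (Δx)² = ⟨x²⟩ − ⟨x⟩².
ψ is even, so ∫ over [−a, a] = 2∫₀ᵃ with ψ = 1 − x/a there: ∫₀ᵃ (1 − x/a)² dx = a/3, ∫₀ᵃ x²(1 − x/a)² dx = a³/30, ∫₀ᵃ x⁴(1 − x/a)² dx = a⁵/105.
Normalization: ∫|ψ|² dx = 2.3800.
⟨x⟩ = 0.0000 and ⟨x²⟩ = 1.2745.
(Δx)² = 1.2745 − (0.0000)² = 1.2745.

1.27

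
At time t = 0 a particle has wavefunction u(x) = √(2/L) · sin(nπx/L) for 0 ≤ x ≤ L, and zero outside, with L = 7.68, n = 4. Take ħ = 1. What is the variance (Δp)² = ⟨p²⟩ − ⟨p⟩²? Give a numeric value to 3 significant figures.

Compute ⟨p⟩ and ⟨p²⟩ separately; (Δp)² = ⟨p²⟩ − ⟨p⟩².
d/dx sin(nπx/L) = (nπ/L)·cos(nπx/L) and d²/dx² sin(nπx/L) = −(nπ/L)²·sin(nπx/L); on 0 ≤ x ≤ L, ∫sin²(nπx/L) dx = L/2 and ∫sin(nπx/L)·cos(nπx/L) dx = 0.
⟨p⟩ = 0.0000 and ⟨p²⟩ = 2.6773.
(Δp)² = 2.6773 − (0.0000)² = 2.6773.

2.68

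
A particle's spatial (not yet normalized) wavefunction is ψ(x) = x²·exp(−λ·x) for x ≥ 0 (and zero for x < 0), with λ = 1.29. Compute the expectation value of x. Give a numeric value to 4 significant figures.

1.938

⟨x⟩ = ∫ x·|ψ|² dx / ∫|ψ|² dx (integrals over the domain).
Every integrand reduces to terms xʲ·e^(−2λx) on [0, ∞); use ∫₀^∞ xʲ·e^(−2λx) dx = j!/(2λ)^(j+1).
State is unnormalized: ∫|ψ|² dx = 0.20995, and ∫ψ*·x·ψ dx = 0.40688, so ⟨x⟩ = 0.40688 / 0.20995.
⟨x⟩ = 1.9380.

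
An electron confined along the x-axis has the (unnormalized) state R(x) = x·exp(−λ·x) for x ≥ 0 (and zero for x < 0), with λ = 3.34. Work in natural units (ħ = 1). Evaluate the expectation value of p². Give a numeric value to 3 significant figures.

11.2

p² R = −ħ² d²R/dx²; ⟨p²⟩ = −ħ² ∫ R*·R'' dx / ∫|R|² dx.
Differentiate x·exp(−λ·x) with the product rule; every integrand then reduces to terms xʲ·e^(−2λx) on [0, ∞), with ∫₀^∞ xʲ·e^(−2λx) dx = j!/(2λ)^(j+1).
State is unnormalized: ∫|R|² dx = 0.0067097, and ∫R*·(−ħ² R'') dx = 0.074850, so ⟨p²⟩ = 0.074850 / 0.0067097.
⟨p²⟩ = 11.156.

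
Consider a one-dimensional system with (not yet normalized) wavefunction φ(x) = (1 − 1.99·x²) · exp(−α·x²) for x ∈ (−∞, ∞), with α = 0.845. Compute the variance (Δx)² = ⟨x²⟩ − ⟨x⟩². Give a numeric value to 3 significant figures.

0.915

Compute ⟨x⟩ and ⟨x²⟩ separately, then (Δx)² = ⟨x²⟩ − ⟨x⟩².
Expand each integrand as polynomial × e^(−2αx²) and use ∫x^(2j)·e^(−2αx²) dx = (2j−1)!!/(4α)^j · √(π/(2α)), odd powers → 0; here √(π/(2α)) = 1.3634.
Normalization: ∫|φ|² dx = 1.1758.
⟨x⟩ = 0.0000 and ⟨x²⟩ = 0.91495.
(Δx)² = 0.91495 − (0.0000)² = 0.91495.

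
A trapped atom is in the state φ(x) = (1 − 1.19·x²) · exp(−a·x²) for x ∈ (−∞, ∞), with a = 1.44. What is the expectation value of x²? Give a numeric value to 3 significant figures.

0.0973

⟨x²⟩ = ∫ x²·|φ|² dx / ∫|φ|² dx (integrals over the domain).
Expand each integrand as polynomial × e^(−2ax²) and use ∫x^(2j)·e^(−2ax²) dx = (2j−1)!!/(4a)^j · √(π/(2a)), odd powers → 0; here √(π/(2a)) = 1.0444.
State is unnormalized: ∫|φ|² dx = 0.74661, and ∫φ*·x²·φ dx = 0.072648, so ⟨x²⟩ = 0.072648 / 0.74661.
⟨x²⟩ = 0.097304.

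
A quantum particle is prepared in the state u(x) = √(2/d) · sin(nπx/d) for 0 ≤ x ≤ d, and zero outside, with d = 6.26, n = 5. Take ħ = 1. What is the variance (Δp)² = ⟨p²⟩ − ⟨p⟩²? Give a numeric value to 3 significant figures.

Compute ⟨p⟩ and ⟨p²⟩ separately; (Δp)² = ⟨p²⟩ − ⟨p⟩².
d/dx sin(nπx/d) = (nπ/d)·cos(nπx/d) and d²/dx² sin(nπx/d) = −(nπ/d)²·sin(nπx/d); on 0 ≤ x ≤ d, ∫sin²(nπx/d) dx = d/2 and ∫sin(nπx/d)·cos(nπx/d) dx = 0.
⟨p⟩ = 0.0000 and ⟨p²⟩ = 6.2964.
(Δp)² = 6.2964 − (0.0000)² = 6.2964.

6.30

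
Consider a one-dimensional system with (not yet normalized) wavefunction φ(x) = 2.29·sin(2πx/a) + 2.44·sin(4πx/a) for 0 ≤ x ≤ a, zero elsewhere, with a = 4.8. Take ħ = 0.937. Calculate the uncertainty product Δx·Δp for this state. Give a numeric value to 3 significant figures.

Δx = √(⟨x²⟩−⟨x⟩²), Δp = √(⟨p²⟩−⟨p⟩²).
On 0 ≤ x ≤ a (j ≠ l): ∫sin²(jπx/a) dx = a/2, ∫sin(jπx/a)·sin(lπx/a) dx = 0; diagonal moments ∫x·sin²(jπx/a) dx = a²/4, ∫x²·sin²(jπx/a) dx = a³·(1/6 − 1/(4j²π²)); cross terms ∫x·sin(jπx/a)·sin(lπx/a) dx = 0 for j + l even and −4jla²/(π²(j² − l²)²) for j + l odd, ∫x²·sin(jπx/a)·sin(lπx/a) dx = (−1)^(j+l)·4jla³/(π²(j² − l²)²); higher powers the same way via product-to-sum and parts. d²/dx² sin(jπx/a) = −(jπ/a)²·sin(jπx/a); on 0 ≤ x ≤ a, ∫sin²(jπx/a) dx = a/2 and ∫sin(jπx/a)·sin(lπx/a) dx = 0 for j ≠ l, so only diagonal terms survive in ∫|φ|² and ∫φ·φ″; ∫φ·φ′ dx = [φ²/2] between the walls = 0.
Normalization: ∫|φ|² dx = 26.874.
⟨x⟩ = 2.4000, ⟨x²⟩ = 8.5400 ⇒ Δx = 1.6673.
⟨p⟩ = 0.0000, ⟨p²⟩ = 3.9039 ⇒ Δp = 1.9758.
Δx·Δp = 3.2944.

3.29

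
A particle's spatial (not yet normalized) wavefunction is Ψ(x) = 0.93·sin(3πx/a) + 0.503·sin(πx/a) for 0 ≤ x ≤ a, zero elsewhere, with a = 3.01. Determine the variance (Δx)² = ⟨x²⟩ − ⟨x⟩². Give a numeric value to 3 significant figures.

Compute ⟨x⟩ and ⟨x²⟩ separately, then (Δx)² = ⟨x²⟩ − ⟨x⟩².
On 0 ≤ x ≤ a (j ≠ l): ∫sin²(jπx/a) dx = a/2, ∫sin(jπx/a)·sin(lπx/a) dx = 0; diagonal moments ∫x·sin²(jπx/a) dx = a²/4, ∫x²·sin²(jπx/a) dx = a³·(1/6 − 1/(4j²π²)); cross terms ∫x·sin(jπx/a)·sin(lπx/a) dx = 0 for j + l even and −4jla²/(π²(j² − l²)²) for j + l odd, ∫x²·sin(jπx/a)·sin(lπx/a) dx = (−1)^(j+l)·4jla³/(π²(j² − l²)²); higher powers the same way via product-to-sum and parts.
Normalization: ∫|Ψ|² dx = 1.6825.
⟨x⟩ = 1.5050 and ⟨x²⟩ = 3.1648.
(Δx)² = 3.1648 − (1.5050)² = 0.89977.

0.900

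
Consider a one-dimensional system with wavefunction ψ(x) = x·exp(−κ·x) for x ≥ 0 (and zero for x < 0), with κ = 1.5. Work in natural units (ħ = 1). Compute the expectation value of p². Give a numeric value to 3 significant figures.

p² ψ = −ħ² d²ψ/dx²; ⟨p²⟩ = −ħ² ∫ ψ*·ψ'' dx / ∫|ψ|² dx.
Differentiate x·exp(−κ·x) with the product rule; every integrand then reduces to terms xʲ·e^(−2κx) on [0, ∞), with ∫₀^∞ xʲ·e^(−2κx) dx = j!/(2κ)^(j+1).
State is unnormalized: ∫|ψ|² dx = 0.074074, and ∫ψ*·(−ħ² ψ'') dx = 0.16667, so ⟨p²⟩ = 0.16667 / 0.074074.
⟨p²⟩ = 2.2500.

2.25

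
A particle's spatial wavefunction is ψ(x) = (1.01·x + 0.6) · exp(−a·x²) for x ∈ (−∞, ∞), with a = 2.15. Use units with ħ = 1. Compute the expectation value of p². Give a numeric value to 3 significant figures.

p² ψ = −ħ² d²ψ/dx²; ⟨p²⟩ = −ħ² ∫ ψ*·ψ'' dx / ∫|ψ|² dx.
Expand each integrand as polynomial × e^(−2ax²) and use ∫x^(2j)·e^(−2ax²) dx = (2j−1)!!/(4a)^j · √(π/(2a)), odd powers → 0; here √(π/(2a)) = 0.85475. Differentiate with the product rule, d/dx e^(−ax²) = −2ax·e^(−ax²).
State is unnormalized: ∫|ψ|² dx = 0.40910, and ∫ψ*·(−ħ² ψ'') dx = 1.3155, so ⟨p²⟩ = 1.3155 / 0.40910.
⟨p²⟩ = 3.2157.

3.22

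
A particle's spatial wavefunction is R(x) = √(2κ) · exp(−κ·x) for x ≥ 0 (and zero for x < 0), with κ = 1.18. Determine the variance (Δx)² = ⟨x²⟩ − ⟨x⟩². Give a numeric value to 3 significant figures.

0.180

Compute ⟨x⟩ and ⟨x²⟩ separately, then (Δx)² = ⟨x²⟩ − ⟨x⟩².
Every integrand reduces to terms xʲ·e^(−2κx) on [0, ∞); use ∫₀^∞ xʲ·e^(−2κx) dx = j!/(2κ)^(j+1).
⟨x⟩ = 0.42373 and ⟨x²⟩ = 0.35909.
(Δx)² = 0.35909 − (0.42373)² = 0.17955.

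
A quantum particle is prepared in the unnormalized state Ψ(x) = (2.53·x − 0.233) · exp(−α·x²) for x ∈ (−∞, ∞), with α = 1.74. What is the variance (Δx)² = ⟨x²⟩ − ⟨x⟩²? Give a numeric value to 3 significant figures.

Compute ⟨x⟩ and ⟨x²⟩ separately, then (Δx)² = ⟨x²⟩ − ⟨x⟩².
Expand each integrand as polynomial × e^(−2αx²) and use ∫x^(2j)·e^(−2αx²) dx = (2j−1)!!/(4α)^j · √(π/(2α)), odd powers → 0; here √(π/(2α)) = 0.95013.
Normalization: ∫|Ψ|² dx = 0.92539.
⟨x⟩ = -0.17392 and ⟨x²⟩ = 0.41502.
(Δx)² = 0.41502 − (-0.17392)² = 0.38477.

0.385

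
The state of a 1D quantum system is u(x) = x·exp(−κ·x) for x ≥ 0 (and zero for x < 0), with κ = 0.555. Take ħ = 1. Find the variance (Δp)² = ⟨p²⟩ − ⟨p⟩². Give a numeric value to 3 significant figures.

Compute ⟨p⟩ and ⟨p²⟩ separately; (Δp)² = ⟨p²⟩ − ⟨p⟩².
Differentiate x·exp(−κ·x) with the product rule; every integrand then reduces to terms xʲ·e^(−2κx) on [0, ∞), with ∫₀^∞ xʲ·e^(−2κx) dx = j!/(2κ)^(j+1).
Normalization: ∫|u|² dx = 1.4624.
⟨p⟩ = 0.0000 and ⟨p²⟩ = 0.30803.
(Δp)² = 0.30803 − (0.0000)² = 0.30803.

0.308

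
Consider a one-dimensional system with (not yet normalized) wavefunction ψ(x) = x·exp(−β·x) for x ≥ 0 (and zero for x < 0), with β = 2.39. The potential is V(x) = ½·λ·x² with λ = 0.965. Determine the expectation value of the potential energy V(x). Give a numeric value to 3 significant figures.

⟨V⟩ = ∫ V(x)·|ψ|² dx / ∫|ψ|² dx.
Every integrand reduces to terms xʲ·e^(−2βx) on [0, ∞); use ∫₀^∞ xʲ·e^(−2βx) dx = j!/(2β)^(j+1).
State is unnormalized: ∫|ψ|² dx = 0.018312, and ∫ψ*·V(x)·ψ dx = 0.0046405, so ⟨V⟩ = 0.0046405 / 0.018312.
⟨V⟩ = 0.25341.

0.253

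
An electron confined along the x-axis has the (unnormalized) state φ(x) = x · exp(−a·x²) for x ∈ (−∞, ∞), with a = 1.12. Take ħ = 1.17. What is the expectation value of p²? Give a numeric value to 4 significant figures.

p² φ = −ħ² d²φ/dx²; ⟨p²⟩ = −ħ² ∫ φ*·φ'' dx / ∫|φ|² dx.
Expand each integrand as polynomial × e^(−2ax²) and use ∫x^(2j)·e^(−2ax²) dx = (2j−1)!!/(4a)^j · √(π/(2a)), odd powers → 0; here √(π/(2a)) = 1.1843. Differentiate with the product rule, d/dx e^(−ax²) = −2ax·e^(−ax²).
State is unnormalized: ∫|φ|² dx = 0.26435, and ∫φ*·(−ħ² φ'') dx = 1.2159, so ⟨p²⟩ = 1.2159 / 0.26435.
⟨p²⟩ = 4.5995.

4.600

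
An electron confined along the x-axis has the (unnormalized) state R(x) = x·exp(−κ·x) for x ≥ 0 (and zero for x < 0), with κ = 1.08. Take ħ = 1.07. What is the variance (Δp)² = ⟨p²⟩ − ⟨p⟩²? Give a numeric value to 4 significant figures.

Compute ⟨p⟩ and ⟨p²⟩ separately; (Δp)² = ⟨p²⟩ − ⟨p⟩².
Differentiate x·exp(−κ·x) with the product rule; every integrand then reduces to terms xʲ·e^(−2κx) on [0, ∞), with ∫₀^∞ xʲ·e^(−2κx) dx = j!/(2κ)^(j+1).
Normalization: ∫|R|² dx = 0.19846.
⟨p⟩ = 0.0000 and ⟨p²⟩ = 1.3354.
(Δp)² = 1.3354 − (0.0000)² = 1.3354.

1.335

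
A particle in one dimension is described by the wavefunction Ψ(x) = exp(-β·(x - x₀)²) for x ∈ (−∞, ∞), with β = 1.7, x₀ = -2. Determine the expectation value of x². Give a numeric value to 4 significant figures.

⟨x²⟩ = ∫ x²·|Ψ|² dx / ∫|Ψ|² dx (integrals over the domain).
Gaussian moments (u = x − x₀): ∫u^(2j)·e^(−2βu²) du = (2j−1)!!/(4β)^j · √(π/(2β)), odd powers integrate to 0; here √(π/(2β)) = 0.96125.
State is unnormalized: ∫|Ψ|² dx = 0.96125, and ∫Ψ*·x²·Ψ dx = 3.9864, so ⟨x²⟩ = 3.9864 / 0.96125.
⟨x²⟩ = 4.1471.

4.147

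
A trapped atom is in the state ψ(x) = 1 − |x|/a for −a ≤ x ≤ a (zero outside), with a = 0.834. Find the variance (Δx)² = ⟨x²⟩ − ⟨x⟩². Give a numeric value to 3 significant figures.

Compute ⟨x⟩ and ⟨x²⟩ separately, then (Δx)² = ⟨x²⟩ − ⟨x⟩².
ψ is even, so ∫ over [−a, a] = 2∫₀ᵃ with ψ = 1 − x/a there: ∫₀ᵃ (1 − x/a)² dx = a/3, ∫₀ᵃ x²(1 − x/a)² dx = a³/30, ∫₀ᵃ x⁴(1 − x/a)² dx = a⁵/105.
Normalization: ∫|ψ|² dx = 0.55600.
⟨x⟩ = 0.0000 and ⟨x²⟩ = 0.069556.
(Δx)² = 0.069556 − (0.0000)² = 0.069556.

0.0696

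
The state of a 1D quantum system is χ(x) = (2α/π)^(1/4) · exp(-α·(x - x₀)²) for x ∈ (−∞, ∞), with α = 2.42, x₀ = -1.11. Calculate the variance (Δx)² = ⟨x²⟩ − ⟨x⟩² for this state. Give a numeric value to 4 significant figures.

Compute ⟨x⟩ and ⟨x²⟩ separately, then (Δx)² = ⟨x²⟩ − ⟨x⟩².
Gaussian moments (u = x − x₀): ∫u^(2j)·e^(−2αu²) du = (2j−1)!!/(4α)^j · √(π/(2α)), odd powers integrate to 0; here √(π/(2α)) = 0.80566.
⟨x⟩ = -1.1100 and ⟨x²⟩ = 1.3354.
(Δx)² = 1.3354 − (-1.1100)² = 0.10331.

0.1033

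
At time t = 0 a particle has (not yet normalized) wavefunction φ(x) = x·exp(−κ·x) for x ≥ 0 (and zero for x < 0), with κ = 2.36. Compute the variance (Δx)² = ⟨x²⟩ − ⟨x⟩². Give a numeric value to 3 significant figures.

Compute ⟨x⟩ and ⟨x²⟩ separately, then (Δx)² = ⟨x²⟩ − ⟨x⟩².
Every integrand reduces to terms xʲ·e^(−2κx) on [0, ∞); use ∫₀^∞ xʲ·e^(−2κx) dx = j!/(2κ)^(j+1).
Normalization: ∫|φ|² dx = 0.019020.
⟨x⟩ = 0.63559 and ⟨x²⟩ = 0.53864.
(Δx)² = 0.53864 − (0.63559)² = 0.13466.

0.135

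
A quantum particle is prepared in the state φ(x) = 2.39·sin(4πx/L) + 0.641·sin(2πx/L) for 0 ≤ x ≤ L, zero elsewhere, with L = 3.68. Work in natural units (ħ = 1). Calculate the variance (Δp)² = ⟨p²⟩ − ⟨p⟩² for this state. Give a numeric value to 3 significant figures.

11.1

Compute ⟨p⟩ and ⟨p²⟩ separately; (Δp)² = ⟨p²⟩ − ⟨p⟩².
d²/dx² sin(jπx/L) = −(jπ/L)²·sin(jπx/L); on 0 ≤ x ≤ L, ∫sin²(jπx/L) dx = L/2 and ∫sin(jπx/L)·sin(lπx/L) dx = 0 for j ≠ l, so only diagonal terms survive in ∫|φ|² and ∫φ·φ″; ∫φ·φ′ dx = [φ²/2] between the walls = 0.
Normalization: ∫|φ|² dx = 11.266.
⟨p⟩ = 0.0000 and ⟨p²⟩ = 11.074.
(Δp)² = 11.074 − (0.0000)² = 11.074.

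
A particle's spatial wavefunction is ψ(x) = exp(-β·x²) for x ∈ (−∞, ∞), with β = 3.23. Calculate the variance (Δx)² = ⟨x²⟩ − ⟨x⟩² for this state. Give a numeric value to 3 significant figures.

0.0774

Compute ⟨x⟩ and ⟨x²⟩ separately, then (Δx)² = ⟨x²⟩ − ⟨x⟩².
Gaussian moments: ∫x^(2j)·e^(−2βx²) dx = (2j−1)!!/(4β)^j · √(π/(2β)), odd powers integrate to 0; here √(π/(2β)) = 0.69736.
Normalization: ∫|ψ|² dx = 0.69736.
⟨x⟩ = 0.0000 and ⟨x²⟩ = 0.077399.
(Δx)² = 0.077399 − (0.0000)² = 0.077399.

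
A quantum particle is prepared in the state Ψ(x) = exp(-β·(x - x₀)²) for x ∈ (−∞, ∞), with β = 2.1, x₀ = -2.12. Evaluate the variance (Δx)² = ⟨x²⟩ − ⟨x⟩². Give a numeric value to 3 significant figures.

Compute ⟨x⟩ and ⟨x²⟩ separately, then (Δx)² = ⟨x²⟩ − ⟨x⟩².
Gaussian moments (u = x − x₀): ∫u^(2j)·e^(−2βu²) du = (2j−1)!!/(4β)^j · √(π/(2β)), odd powers integrate to 0; here √(π/(2β)) = 0.86487.
Normalization: ∫|Ψ|² dx = 0.86487.
⟨x⟩ = -2.1200 and ⟨x²⟩ = 4.6134.
(Δx)² = 4.6134 − (-2.1200)² = 0.11905.

0.119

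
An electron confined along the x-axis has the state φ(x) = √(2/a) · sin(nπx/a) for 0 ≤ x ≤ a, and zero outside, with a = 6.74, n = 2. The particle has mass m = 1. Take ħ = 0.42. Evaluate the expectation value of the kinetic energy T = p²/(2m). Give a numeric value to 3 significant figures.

T = −(ħ²/2m) d²/dx², so ⟨T⟩ = −(ħ²/2m) ∫ φ*·φ'' dx; with m = 1.
d/dx sin(nπx/a) = (nπ/a)·cos(nπx/a) and d²/dx² sin(nπx/a) = −(nπ/a)²·sin(nπx/a); on 0 ≤ x ≤ a, ∫sin²(nπx/a) dx = a/2 and ∫sin(nπx/a)·cos(nπx/a) dx = 0.
⟨T⟩ = 0.076649.

0.0766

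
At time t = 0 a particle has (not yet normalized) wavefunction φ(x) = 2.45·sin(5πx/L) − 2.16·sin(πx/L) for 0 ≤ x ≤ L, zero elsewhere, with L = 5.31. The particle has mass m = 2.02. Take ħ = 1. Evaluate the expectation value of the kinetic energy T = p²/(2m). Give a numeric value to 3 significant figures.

T = −(ħ²/2m) d²/dx², so ⟨T⟩ = −(ħ²/2m) ∫ φ*·φ'' dx / ∫|φ|² dx; with m = 2.02.
d²/dx² sin(jπx/L) = −(jπ/L)²·sin(jπx/L); on 0 ≤ x ≤ L, ∫sin²(jπx/L) dx = L/2 and ∫sin(jπx/L)·sin(lπx/L) dx = 0 for j ≠ l, so only diagonal terms survive in ∫|φ|² and ∫φ·φ″; ∫φ·φ′ dx = [φ²/2] between the walls = 0.
State is unnormalized: ∫|φ|² dx = 28.324, and ∫φ*·(−ħ²/2m · φ'') dx = 35.593, so ⟨T⟩ = 35.593 / 28.324.
⟨T⟩ = 1.2566.

1.26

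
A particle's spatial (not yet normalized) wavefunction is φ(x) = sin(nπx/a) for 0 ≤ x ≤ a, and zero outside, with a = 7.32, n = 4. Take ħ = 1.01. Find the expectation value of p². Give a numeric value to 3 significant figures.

3.01

p² φ = −ħ² d²φ/dx²; ⟨p²⟩ = −ħ² ∫ φ*·φ'' dx / ∫|φ|² dx.
d/dx sin(nπx/a) = (nπ/a)·cos(nπx/a) and d²/dx² sin(nπx/a) = −(nπ/a)²·sin(nπx/a); on 0 ≤ x ≤ a, ∫sin²(nπx/a) dx = a/2 and ∫sin(nπx/a)·cos(nπx/a) dx = 0.
State is unnormalized: ∫|φ|² dx = 3.6600, and ∫φ*·(−ħ² φ'') dx = 11.003, so ⟨p²⟩ = 11.003 / 3.6600.
⟨p²⟩ = 3.0064.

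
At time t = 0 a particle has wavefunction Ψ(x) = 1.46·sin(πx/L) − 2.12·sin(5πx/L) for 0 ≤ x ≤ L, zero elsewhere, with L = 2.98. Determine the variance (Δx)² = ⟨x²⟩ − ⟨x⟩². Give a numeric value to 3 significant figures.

0.525

Compute ⟨x⟩ and ⟨x²⟩ separately, then (Δx)² = ⟨x²⟩ − ⟨x⟩².
On 0 ≤ x ≤ L (j ≠ l): ∫sin²(jπx/L) dx = L/2, ∫sin(jπx/L)·sin(lπx/L) dx = 0; diagonal moments ∫x·sin²(jπx/L) dx = L²/4, ∫x²·sin²(jπx/L) dx = L³·(1/6 − 1/(4j²π²)); cross terms ∫x·sin(jπx/L)·sin(lπx/L) dx = 0 for j + l even and −4jlL²/(π²(j² − l²)²) for j + l odd, ∫x²·sin(jπx/L)·sin(lπx/L) dx = (−1)^(j+l)·4jlL³/(π²(j² − l²)²); higher powers the same way via product-to-sum and parts.
Normalization: ∫|Ψ|² dx = 9.8727.
⟨x⟩ = 1.4900 and ⟨x²⟩ = 2.7448.
(Δx)² = 2.7448 − (1.4900)² = 0.52472.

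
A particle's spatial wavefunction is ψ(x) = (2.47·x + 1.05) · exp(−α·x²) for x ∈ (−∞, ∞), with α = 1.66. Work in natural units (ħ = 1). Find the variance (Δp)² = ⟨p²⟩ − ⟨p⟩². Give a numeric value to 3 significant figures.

3.17

Compute ⟨p⟩ and ⟨p²⟩ separately; (Δp)² = ⟨p²⟩ − ⟨p⟩².
Expand each integrand as polynomial × e^(−2αx²) and use ∫x^(2j)·e^(−2αx²) dx = (2j−1)!!/(4α)^j · √(π/(2α)), odd powers → 0; here √(π/(2α)) = 0.97276. Differentiate with the product rule, d/dx e^(−αx²) = −2αx·e^(−αx²).
Normalization: ∫|ψ|² dx = 1.9663.
⟨p⟩ = 0.0000 and ⟨p²⟩ = 3.1691.
(Δp)² = 3.1691 − (0.0000)² = 3.1691.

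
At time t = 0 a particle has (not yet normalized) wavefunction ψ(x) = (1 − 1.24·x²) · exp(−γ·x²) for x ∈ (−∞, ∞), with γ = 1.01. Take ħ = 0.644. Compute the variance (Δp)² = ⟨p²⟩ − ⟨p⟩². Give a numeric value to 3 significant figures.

Compute ⟨p⟩ and ⟨p²⟩ separately; (Δp)² = ⟨p²⟩ − ⟨p⟩².
Expand each integrand as polynomial × e^(−2γx²) and use ∫x^(2j)·e^(−2γx²) dx = (2j−1)!!/(4γ)^j · √(π/(2γ)), odd powers → 0; here √(π/(2γ)) = 1.2471. Differentiate with the product rule, d/dx e^(−γx²) = −2γx·e^(−γx²).
Normalization: ∫|ψ|² dx = 0.83400.
⟨p⟩ = 0.0000 and ⟨p²⟩ = 1.4239.
(Δp)² = 1.4239 − (0.0000)² = 1.4239.

1.42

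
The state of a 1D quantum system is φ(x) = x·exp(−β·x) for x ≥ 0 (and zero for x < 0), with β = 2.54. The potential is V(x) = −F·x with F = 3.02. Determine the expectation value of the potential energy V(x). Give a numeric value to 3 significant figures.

⟨V⟩ = ∫ V(x)·|φ|² dx / ∫|φ|² dx.
Every integrand reduces to terms xʲ·e^(−2βx) on [0, ∞); use ∫₀^∞ xʲ·e^(−2βx) dx = j!/(2β)^(j+1).
State is unnormalized: ∫|φ|² dx = 0.015256, and ∫φ*·V(x)·φ dx = -0.027208, so ⟨V⟩ = -0.027208 / 0.015256.
⟨V⟩ = -1.7835.

-1.78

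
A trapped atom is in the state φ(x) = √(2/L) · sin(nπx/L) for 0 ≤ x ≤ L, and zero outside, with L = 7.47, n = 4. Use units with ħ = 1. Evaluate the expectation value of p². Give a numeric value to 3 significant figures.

2.83

p² φ = −ħ² d²φ/dx²; ⟨p²⟩ = −ħ² ∫ φ*·φ'' dx.
d/dx sin(nπx/L) = (nπ/L)·cos(nπx/L) and d²/dx² sin(nπx/L) = −(nπ/L)²·sin(nπx/L); on 0 ≤ x ≤ L, ∫sin²(nπx/L) dx = L/2 and ∫sin(nπx/L)·cos(nπx/L) dx = 0.
⟨p²⟩ = 2.8299.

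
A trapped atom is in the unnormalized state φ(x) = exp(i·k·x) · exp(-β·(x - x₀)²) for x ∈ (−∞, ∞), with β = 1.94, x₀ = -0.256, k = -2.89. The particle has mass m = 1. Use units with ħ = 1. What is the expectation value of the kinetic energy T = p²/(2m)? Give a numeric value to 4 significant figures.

5.146

T = −(ħ²/2m) d²/dx², so ⟨T⟩ = −(ħ²/2m) ∫ φ*·φ'' dx / ∫|φ|² dx; with m = 1.
Gaussian moments (u = x − x₀): ∫u^(2j)·e^(−2βu²) du = (2j−1)!!/(4β)^j · √(π/(2β)), odd powers integrate to 0; here √(π/(2β)) = 0.89983. Derivatives: φ′ = (ik − 2βu)·φ, φ″ = ((ik − 2βu)² − 2β)·φ; the odd-in-u pieces drop out.
State is unnormalized: ∫|φ|² dx = 0.89983, and ∫φ*·(−ħ²/2m · φ'') dx = 4.6306, so ⟨T⟩ = 4.6306 / 0.89983.
⟨T⟩ = 5.1461.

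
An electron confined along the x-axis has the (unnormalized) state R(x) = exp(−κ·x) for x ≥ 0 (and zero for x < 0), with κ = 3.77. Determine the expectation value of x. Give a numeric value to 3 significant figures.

⟨x⟩ = ∫ x·|R|² dx / ∫|R|² dx (integrals over the domain).
Every integrand reduces to terms xʲ·e^(−2κx) on [0, ∞); use ∫₀^∞ xʲ·e^(−2κx) dx = j!/(2κ)^(j+1).
State is unnormalized: ∫|R|² dx = 0.13263, and ∫R*·x·R dx = 0.017590, so ⟨x⟩ = 0.017590 / 0.13263.
⟨x⟩ = 0.13263.

0.133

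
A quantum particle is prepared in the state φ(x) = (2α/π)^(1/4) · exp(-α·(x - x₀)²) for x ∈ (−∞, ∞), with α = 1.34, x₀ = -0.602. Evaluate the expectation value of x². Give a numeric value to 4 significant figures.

0.5490

⟨x²⟩ = ∫ x²·|φ|² dx (integrals over the domain).
Gaussian moments (u = x − x₀): ∫u^(2j)·e^(−2αu²) du = (2j−1)!!/(4α)^j · √(π/(2α)), odd powers integrate to 0; here √(π/(2α)) = 1.0827.
⟨x²⟩ = 0.54897.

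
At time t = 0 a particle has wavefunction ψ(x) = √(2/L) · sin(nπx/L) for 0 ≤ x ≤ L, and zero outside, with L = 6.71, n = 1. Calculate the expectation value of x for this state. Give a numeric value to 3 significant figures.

3.36

⟨x⟩ = ∫ x·|ψ|² dx (integrals over the domain).
With sin²θ = (1 − cos2θ)/2 on 0 ≤ x ≤ L: ∫sin²(nπx/L) dx = L/2, ∫x·sin²(nπx/L) dx = L²/4, ∫x²·sin²(nπx/L) dx = L³·(1/6 − 1/(4n²π²)); higher powers xᵏ the same way, integrating xᵏ·cos(2nπx/L) by parts.
⟨x⟩ = 3.3550.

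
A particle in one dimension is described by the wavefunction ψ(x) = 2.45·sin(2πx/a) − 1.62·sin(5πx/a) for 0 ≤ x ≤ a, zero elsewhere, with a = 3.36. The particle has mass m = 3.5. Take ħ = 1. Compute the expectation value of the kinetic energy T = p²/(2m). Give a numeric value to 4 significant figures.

T = −(ħ²/2m) d²/dx², so ⟨T⟩ = −(ħ²/2m) ∫ ψ*·ψ'' dx / ∫|ψ|² dx; with m = 3.5.
d²/dx² sin(jπx/a) = −(jπ/a)²·sin(jπx/a); on 0 ≤ x ≤ a, ∫sin²(jπx/a) dx = a/2 and ∫sin(jπx/a)·sin(lπx/a) dx = 0 for j ≠ l, so only diagonal terms survive in ∫|ψ|² and ∫ψ·ψ″; ∫ψ·ψ′ dx = [ψ²/2] between the walls = 0.
State is unnormalized: ∫|ψ|² dx = 14.493, and ∫ψ*·(−ħ²/2m · ψ'') dx = 18.803, so ⟨T⟩ = 18.803 / 14.493.
⟨T⟩ = 1.2974.

1.297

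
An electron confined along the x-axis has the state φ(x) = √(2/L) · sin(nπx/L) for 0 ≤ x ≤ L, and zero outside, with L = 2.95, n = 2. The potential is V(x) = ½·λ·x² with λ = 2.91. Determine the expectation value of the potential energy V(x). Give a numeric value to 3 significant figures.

4.06

⟨V⟩ = ∫ V(x)·|φ|² dx.
With sin²θ = (1 − cos2θ)/2 on 0 ≤ x ≤ L: ∫sin²(nπx/L) dx = L/2, ∫x·sin²(nπx/L) dx = L²/4, ∫x²·sin²(nπx/L) dx = L³·(1/6 − 1/(4n²π²)); higher powers xᵏ the same way, integrating xᵏ·cos(2nπx/L) by parts.
⟨V⟩ = 4.0603.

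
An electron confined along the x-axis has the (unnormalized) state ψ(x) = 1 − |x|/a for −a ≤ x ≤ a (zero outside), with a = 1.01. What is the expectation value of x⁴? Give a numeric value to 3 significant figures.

0.0297

⟨x⁴⟩ = ∫ x⁴·|ψ|² dx / ∫|ψ|² dx (integrals over the domain).
ψ is even, so ∫ over [−a, a] = 2∫₀ᵃ with ψ = 1 − x/a there: ∫₀ᵃ (1 − x/a)² dx = a/3, ∫₀ᵃ x²(1 − x/a)² dx = a³/30, ∫₀ᵃ x⁴(1 − x/a)² dx = a⁵/105.
State is unnormalized: ∫|ψ|² dx = 0.67333, and ∫ψ*·x⁴·ψ dx = 0.020019, so ⟨x⁴⟩ = 0.020019 / 0.67333.
⟨x⁴⟩ = 0.029732.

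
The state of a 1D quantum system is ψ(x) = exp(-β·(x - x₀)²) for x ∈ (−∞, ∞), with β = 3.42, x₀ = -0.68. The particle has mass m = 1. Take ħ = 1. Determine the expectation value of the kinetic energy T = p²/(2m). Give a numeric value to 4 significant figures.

1.710

T = −(ħ²/2m) d²/dx², so ⟨T⟩ = −(ħ²/2m) ∫ ψ*·ψ'' dx / ∫|ψ|² dx; with m = 1.
Gaussian moments (u = x − x₀): ∫u^(2j)·e^(−2βu²) du = (2j−1)!!/(4β)^j · √(π/(2β)), odd powers integrate to 0; here √(π/(2β)) = 0.67771. Derivatives: d/dx e^(−βu²) = −2βu·e^(−βu²), d²/dx² e^(−βu²) = (4β²u² − 2β)·e^(−βu²).
State is unnormalized: ∫|ψ|² dx = 0.67771, and ∫ψ*·(−ħ²/2m · ψ'') dx = 1.1589, so ⟨T⟩ = 1.1589 / 0.67771.
⟨T⟩ = 1.7100.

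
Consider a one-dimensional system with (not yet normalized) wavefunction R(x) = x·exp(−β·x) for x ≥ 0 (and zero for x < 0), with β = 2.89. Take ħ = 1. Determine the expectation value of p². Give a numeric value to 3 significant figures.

p² R = −ħ² d²R/dx²; ⟨p²⟩ = −ħ² ∫ R*·R'' dx / ∫|R|² dx.
Differentiate x·exp(−β·x) with the product rule; every integrand then reduces to terms xʲ·e^(−2βx) on [0, ∞), with ∫₀^∞ xʲ·e^(−2βx) dx = j!/(2β)^(j+1).
State is unnormalized: ∫|R|² dx = 0.010357, and ∫R*·(−ħ² R'') dx = 0.086505, so ⟨p²⟩ = 0.086505 / 0.010357.
⟨p²⟩ = 8.3521.

8.35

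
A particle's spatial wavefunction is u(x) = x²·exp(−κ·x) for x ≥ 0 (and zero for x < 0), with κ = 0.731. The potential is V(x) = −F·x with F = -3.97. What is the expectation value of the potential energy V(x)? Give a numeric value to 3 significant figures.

13.6

⟨V⟩ = ∫ V(x)·|u|² dx / ∫|u|² dx.
Every integrand reduces to terms xʲ·e^(−2κx) on [0, ∞); use ∫₀^∞ xʲ·e^(−2κx) dx = j!/(2κ)^(j+1).
State is unnormalized: ∫|u|² dx = 3.5931, and ∫u*·V(x)·u dx = 48.785, so ⟨V⟩ = 48.785 / 3.5931.
⟨V⟩ = 13.577.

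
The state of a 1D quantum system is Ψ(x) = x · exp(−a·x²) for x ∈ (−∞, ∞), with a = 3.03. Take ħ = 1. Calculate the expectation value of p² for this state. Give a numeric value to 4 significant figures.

p² Ψ = −ħ² d²Ψ/dx²; ⟨p²⟩ = −ħ² ∫ Ψ*·Ψ'' dx / ∫|Ψ|² dx.
Expand each integrand as polynomial × e^(−2ax²) and use ∫x^(2j)·e^(−2ax²) dx = (2j−1)!!/(4a)^j · √(π/(2a)), odd powers → 0; here √(π/(2a)) = 0.72001. Differentiate with the product rule, d/dx e^(−ax²) = −2ax·e^(−ax²).
State is unnormalized: ∫|Ψ|² dx = 0.059407, and ∫Ψ*·(−ħ² Ψ'') dx = 0.54001, so ⟨p²⟩ = 0.54001 / 0.059407.
⟨p²⟩ = 9.0900.

9.090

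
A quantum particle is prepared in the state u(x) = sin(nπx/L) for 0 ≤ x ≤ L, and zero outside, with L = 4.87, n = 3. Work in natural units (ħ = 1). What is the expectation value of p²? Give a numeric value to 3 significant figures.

p² u = −ħ² d²u/dx²; ⟨p²⟩ = −ħ² ∫ u*·u'' dx / ∫|u|² dx.
d/dx sin(nπx/L) = (nπ/L)·cos(nπx/L) and d²/dx² sin(nπx/L) = −(nπ/L)²·sin(nπx/L); on 0 ≤ x ≤ L, ∫sin²(nπx/L) dx = L/2 and ∫sin(nπx/L)·cos(nπx/L) dx = 0.
State is unnormalized: ∫|u|² dx = 2.4350, and ∫u*·(−ħ² u'') dx = 9.1198, so ⟨p²⟩ = 9.1198 / 2.4350.
⟨p²⟩ = 3.7453.

3.75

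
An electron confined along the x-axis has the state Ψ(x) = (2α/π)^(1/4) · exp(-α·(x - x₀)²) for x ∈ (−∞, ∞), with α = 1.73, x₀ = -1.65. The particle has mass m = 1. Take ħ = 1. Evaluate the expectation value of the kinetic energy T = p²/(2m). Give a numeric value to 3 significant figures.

T = −(ħ²/2m) d²/dx², so ⟨T⟩ = −(ħ²/2m) ∫ Ψ*·Ψ'' dx; with m = 1.
Gaussian moments (u = x − x₀): ∫u^(2j)·e^(−2αu²) du = (2j−1)!!/(4α)^j · √(π/(2α)), odd powers integrate to 0; here √(π/(2α)) = 0.95288. Derivatives: d/dx e^(−αu²) = −2αu·e^(−αu²), d²/dx² e^(−αu²) = (4α²u² − 2α)·e^(−αu²).
⟨T⟩ = 0.86500.

0.865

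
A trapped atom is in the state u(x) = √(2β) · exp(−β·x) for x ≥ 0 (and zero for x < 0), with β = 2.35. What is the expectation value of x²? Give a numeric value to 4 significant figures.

0.09054

⟨x²⟩ = ∫ x²·|u|² dx (integrals over the domain).
Every integrand reduces to terms xʲ·e^(−2βx) on [0, ∞); use ∫₀^∞ xʲ·e^(−2βx) dx = j!/(2β)^(j+1).
⟨x²⟩ = 0.090539.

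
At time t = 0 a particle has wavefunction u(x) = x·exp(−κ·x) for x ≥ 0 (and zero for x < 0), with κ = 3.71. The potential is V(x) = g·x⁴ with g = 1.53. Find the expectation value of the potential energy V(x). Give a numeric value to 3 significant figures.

0.182

⟨V⟩ = ∫ V(x)·|u|² dx / ∫|u|² dx.
Every integrand reduces to terms xʲ·e^(−2κx) on [0, ∞); use ∫₀^∞ xʲ·e^(−2κx) dx = j!/(2κ)^(j+1).
State is unnormalized: ∫|u|² dx = 0.0048957, and ∫u*·V(x)·u dx = 0.00088960, so ⟨V⟩ = 0.00088960 / 0.0048957.
⟨V⟩ = 0.18171.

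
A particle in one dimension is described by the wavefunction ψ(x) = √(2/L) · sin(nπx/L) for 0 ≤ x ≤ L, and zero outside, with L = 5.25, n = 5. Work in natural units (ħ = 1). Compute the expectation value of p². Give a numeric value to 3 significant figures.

p² ψ = −ħ² d²ψ/dx²; ⟨p²⟩ = −ħ² ∫ ψ*·ψ'' dx.
d/dx sin(nπx/L) = (nπ/L)·cos(nπx/L) and d²/dx² sin(nπx/L) = −(nπ/L)²·sin(nπx/L); on 0 ≤ x ≤ L, ∫sin²(nπx/L) dx = L/2 and ∫sin(nπx/L)·cos(nπx/L) dx = 0.
⟨p²⟩ = 8.9520.

8.95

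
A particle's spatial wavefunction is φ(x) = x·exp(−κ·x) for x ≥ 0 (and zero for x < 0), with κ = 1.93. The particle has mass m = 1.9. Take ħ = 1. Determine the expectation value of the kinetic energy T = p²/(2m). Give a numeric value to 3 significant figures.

0.980

T = −(ħ²/2m) d²/dx², so ⟨T⟩ = −(ħ²/2m) ∫ φ*·φ'' dx / ∫|φ|² dx; with m = 1.9.
Differentiate x·exp(−κ·x) with the product rule; every integrand then reduces to terms xʲ·e^(−2κx) on [0, ∞), with ∫₀^∞ xʲ·e^(−2κx) dx = j!/(2κ)^(j+1).
State is unnormalized: ∫|φ|² dx = 0.034775, and ∫φ*·(−ħ²/2m · φ'') dx = 0.034088, so ⟨T⟩ = 0.034088 / 0.034775.
⟨T⟩ = 0.98024.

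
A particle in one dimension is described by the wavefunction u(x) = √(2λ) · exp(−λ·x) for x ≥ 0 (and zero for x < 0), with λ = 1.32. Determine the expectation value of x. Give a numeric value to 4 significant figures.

⟨x⟩ = ∫ x·|u|² dx (integrals over the domain).
Every integrand reduces to terms xʲ·e^(−2λx) on [0, ∞); use ∫₀^∞ xʲ·e^(−2λx) dx = j!/(2λ)^(j+1).
⟨x⟩ = 0.37879.

0.3788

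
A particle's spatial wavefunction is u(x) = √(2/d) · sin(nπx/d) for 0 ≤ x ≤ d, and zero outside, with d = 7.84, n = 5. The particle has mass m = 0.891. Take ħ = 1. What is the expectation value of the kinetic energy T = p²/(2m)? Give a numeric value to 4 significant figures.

T = −(ħ²/2m) d²/dx², so ⟨T⟩ = −(ħ²/2m) ∫ u*·u'' dx; with m = 0.891.
d/dx sin(nπx/d) = (nπ/d)·cos(nπx/d) and d²/dx² sin(nπx/d) = −(nπ/d)²·sin(nπx/d); on 0 ≤ x ≤ d, ∫sin²(nπx/d) dx = d/2 and ∫sin(nπx/d)·cos(nπx/d) dx = 0.
⟨T⟩ = 2.2527.

2.253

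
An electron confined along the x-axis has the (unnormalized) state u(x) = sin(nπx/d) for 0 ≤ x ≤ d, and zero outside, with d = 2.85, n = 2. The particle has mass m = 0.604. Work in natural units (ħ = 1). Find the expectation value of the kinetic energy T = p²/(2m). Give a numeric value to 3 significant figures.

4.02

T = −(ħ²/2m) d²/dx², so ⟨T⟩ = −(ħ²/2m) ∫ u*·u'' dx / ∫|u|² dx; with m = 0.604.
d/dx sin(nπx/d) = (nπ/d)·cos(nπx/d) and d²/dx² sin(nπx/d) = −(nπ/d)²·sin(nπx/d); on 0 ≤ x ≤ d, ∫sin²(nπx/d) dx = d/2 and ∫sin(nπx/d)·cos(nπx/d) dx = 0.
State is unnormalized: ∫|u|² dx = 1.4250, and ∫u*·(−ħ²/2m · u'') dx = 5.7335, so ⟨T⟩ = 5.7335 / 1.4250.
⟨T⟩ = 4.0235.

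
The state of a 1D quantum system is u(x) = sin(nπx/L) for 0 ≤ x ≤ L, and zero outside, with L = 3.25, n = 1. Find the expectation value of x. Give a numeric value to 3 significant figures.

1.63

⟨x⟩ = ∫ x·|u|² dx / ∫|u|² dx (integrals over the domain).
With sin²θ = (1 − cos2θ)/2 on 0 ≤ x ≤ L: ∫sin²(nπx/L) dx = L/2, ∫x·sin²(nπx/L) dx = L²/4, ∫x²·sin²(nπx/L) dx = L³·(1/6 − 1/(4n²π²)); higher powers xᵏ the same way, integrating xᵏ·cos(2nπx/L) by parts.
State is unnormalized: ∫|u|² dx = 1.6250, and ∫u*·x·u dx = 2.6406, so ⟨x⟩ = 2.6406 / 1.6250.
⟨x⟩ = 1.6250.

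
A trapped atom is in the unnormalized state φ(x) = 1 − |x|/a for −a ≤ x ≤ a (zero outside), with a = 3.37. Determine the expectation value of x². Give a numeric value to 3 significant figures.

1.14

⟨x²⟩ = ∫ x²·|φ|² dx / ∫|φ|² dx (integrals over the domain).
φ is even, so ∫ over [−a, a] = 2∫₀ᵃ with φ = 1 − x/a there: ∫₀ᵃ (1 − x/a)² dx = a/3, ∫₀ᵃ x²(1 − x/a)² dx = a³/30, ∫₀ᵃ x⁴(1 − x/a)² dx = a⁵/105.
State is unnormalized: ∫|φ|² dx = 2.2467, and ∫φ*·x²·φ dx = 2.5515, so ⟨x²⟩ = 2.5515 / 2.2467.
⟨x²⟩ = 1.1357.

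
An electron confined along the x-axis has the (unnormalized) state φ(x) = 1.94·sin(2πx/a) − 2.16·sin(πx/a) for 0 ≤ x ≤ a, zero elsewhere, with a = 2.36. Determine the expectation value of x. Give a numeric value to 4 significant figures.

1.603

⟨x⟩ = ∫ x·|φ|² dx / ∫|φ|² dx (integrals over the domain).
On 0 ≤ x ≤ a (j ≠ l): ∫sin²(jπx/a) dx = a/2, ∫sin(jπx/a)·sin(lπx/a) dx = 0; diagonal moments ∫x·sin²(jπx/a) dx = a²/4, ∫x²·sin²(jπx/a) dx = a³·(1/6 − 1/(4j²π²)); cross terms ∫x·sin(jπx/a)·sin(lπx/a) dx = 0 for j + l even and −4jla²/(π²(j² − l²)²) for j + l odd, ∫x²·sin(jπx/a)·sin(lπx/a) dx = (−1)^(j+l)·4jla³/(π²(j² − l²)²); higher powers the same way via product-to-sum and parts.
State is unnormalized: ∫|φ|² dx = 9.9465, and ∫φ*·x·φ dx = 15.941, so ⟨x⟩ = 15.941 / 9.9465.
⟨x⟩ = 1.6027.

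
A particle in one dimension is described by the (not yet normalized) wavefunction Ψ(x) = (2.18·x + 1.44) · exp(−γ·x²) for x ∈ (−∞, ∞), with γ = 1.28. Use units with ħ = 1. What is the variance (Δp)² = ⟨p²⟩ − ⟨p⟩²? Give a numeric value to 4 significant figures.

Compute ⟨p⟩ and ⟨p²⟩ separately; (Δp)² = ⟨p²⟩ − ⟨p⟩².
Expand each integrand as polynomial × e^(−2γx²) and use ∫x^(2j)·e^(−2γx²) dx = (2j−1)!!/(4γ)^j · √(π/(2γ)), odd powers → 0; here √(π/(2γ)) = 1.1078. Differentiate with the product rule, d/dx e^(−γx²) = −2γx·e^(−γx²).
Normalization: ∫|Ψ|² dx = 3.3253.
⟨p⟩ = 0.0000 and ⟨p²⟩ = 2.0716.
(Δp)² = 2.0716 − (0.0000)² = 2.0716.

2.072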